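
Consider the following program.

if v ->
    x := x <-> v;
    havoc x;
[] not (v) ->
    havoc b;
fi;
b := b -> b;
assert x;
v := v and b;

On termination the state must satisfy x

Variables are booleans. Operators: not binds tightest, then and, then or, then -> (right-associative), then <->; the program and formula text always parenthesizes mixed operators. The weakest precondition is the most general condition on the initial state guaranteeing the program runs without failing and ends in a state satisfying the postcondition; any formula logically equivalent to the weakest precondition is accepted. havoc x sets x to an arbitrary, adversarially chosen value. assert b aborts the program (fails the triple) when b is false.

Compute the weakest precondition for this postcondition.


Working backward. After the program, x must hold.
Before v := v and b: x
Before assert x: x
Before b := b -> b: x
Then branch requires false; else branch requires x.
Before the if: (not v) and ((not v) -> x)
Answer: WP = (not v) and ((not v) -> x)


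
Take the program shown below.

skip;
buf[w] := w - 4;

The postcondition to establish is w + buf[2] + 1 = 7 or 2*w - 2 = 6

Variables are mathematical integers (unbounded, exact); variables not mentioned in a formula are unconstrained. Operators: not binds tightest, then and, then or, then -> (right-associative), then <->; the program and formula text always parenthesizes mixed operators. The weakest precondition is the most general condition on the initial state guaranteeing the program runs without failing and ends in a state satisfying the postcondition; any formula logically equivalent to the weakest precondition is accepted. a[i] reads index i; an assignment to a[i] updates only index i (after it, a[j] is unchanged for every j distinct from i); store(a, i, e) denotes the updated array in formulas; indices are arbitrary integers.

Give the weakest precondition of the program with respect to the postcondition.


Working backward. After the program, the postcondition w + buf[2] + 1 = 7 or 2*w - 2 = 6 must hold; in canonical form it is buf[2] + w = 6 or 2*w = 8.
Before buf[w] := w - 4: store(buf, w, w - 4)[2] + w = 6 or 2*w = 8
Before skip: store(buf, w, w - 4)[2] + w = 6 or 2*w = 8
Answer: WP = store(buf, w, w - 4)[2] + w = 6 or 2*w = 8


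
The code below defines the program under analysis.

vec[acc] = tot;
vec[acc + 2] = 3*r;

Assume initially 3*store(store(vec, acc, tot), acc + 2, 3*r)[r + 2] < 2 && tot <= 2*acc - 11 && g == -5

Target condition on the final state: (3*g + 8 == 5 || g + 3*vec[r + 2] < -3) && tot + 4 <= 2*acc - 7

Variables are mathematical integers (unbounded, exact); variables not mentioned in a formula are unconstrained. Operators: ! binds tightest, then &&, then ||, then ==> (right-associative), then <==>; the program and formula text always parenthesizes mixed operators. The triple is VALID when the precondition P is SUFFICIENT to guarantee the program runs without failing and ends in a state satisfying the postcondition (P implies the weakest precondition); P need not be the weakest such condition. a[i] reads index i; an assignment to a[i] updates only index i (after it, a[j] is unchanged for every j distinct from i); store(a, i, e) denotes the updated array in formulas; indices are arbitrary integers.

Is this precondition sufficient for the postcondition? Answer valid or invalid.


Working backward. After the program, the postcondition (3*g + 8 == 5 || g + 3*vec[r + 2] < -3) && tot + 4 <= 2*acc - 7 must hold; in canonical form it is (3*g == -3 || 3*vec[r + 2] + g < -3) && tot <= 2*acc - 11.
Before vec[acc + 2] := 3*r: (3*g == -3 || 3*store(vec, acc + 2, 3*r)[r + 2] + g < -3) && tot <= 2*acc - 11
Before vec[acc] := tot: (3*g == -3 || 3*store(store(vec, acc, tot), acc + 2, 3*r)[r + 2] + g < -3) && tot <= 2*acc - 11
The weakest precondition is (3*g == -3 || 3*store(store(vec, acc, tot), acc + 2, 3*r)[r + 2] + g < -3) && tot <= 2*acc - 11.
Check whether 3*store(store(vec, acc, tot), acc + 2, 3*r)[r + 2] < 2 && tot <= 2*acc - 11 && g == -5 implies it.
Every state satisfying the precondition satisfies the weakest precondition: the implication holds.
Answer: valid


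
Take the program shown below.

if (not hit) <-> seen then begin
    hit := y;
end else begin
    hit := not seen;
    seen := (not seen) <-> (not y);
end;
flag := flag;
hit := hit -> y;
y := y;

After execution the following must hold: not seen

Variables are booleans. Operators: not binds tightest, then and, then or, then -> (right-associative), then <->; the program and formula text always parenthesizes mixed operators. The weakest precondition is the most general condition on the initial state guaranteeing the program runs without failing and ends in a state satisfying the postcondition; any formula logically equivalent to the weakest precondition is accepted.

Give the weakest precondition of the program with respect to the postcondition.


Working backward. After the program, not seen must hold.
Before y := y: not seen
Before hit := hit -> y: not seen
Before flag := flag: not seen
Then branch requires not seen; else branch requires not ((not seen) <-> (not y)).
Before the if: (((not hit) <-> seen) -> (not seen)) and ((not ((not hit) <-> seen)) -> (not ((not seen) <-> (not y))))
Answer: WP = (((not hit) <-> seen) -> (not seen)) and ((not ((not hit) <-> seen)) -> (not ((not seen) <-> (not y))))


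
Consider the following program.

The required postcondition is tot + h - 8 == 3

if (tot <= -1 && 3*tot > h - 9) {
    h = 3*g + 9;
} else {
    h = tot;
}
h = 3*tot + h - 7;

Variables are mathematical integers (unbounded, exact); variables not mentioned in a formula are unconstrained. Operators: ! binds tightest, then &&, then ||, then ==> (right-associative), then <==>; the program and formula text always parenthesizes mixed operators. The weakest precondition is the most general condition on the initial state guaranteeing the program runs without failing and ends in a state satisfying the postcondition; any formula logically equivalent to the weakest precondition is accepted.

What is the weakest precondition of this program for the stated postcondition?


Working backward. After the program, the postcondition tot + h - 8 == 3 must hold; in canonical form it is h + tot == 11.
Before h := 3*tot + h - 7: h + 4*tot == 18
Then branch requires 3*g + 4*tot == 9; else branch requires 5*tot == 18.
Before the if: ((tot <= -1 && 3*tot > h - 9) ==> 3*g + 4*tot == 9) && ((!(tot <= -1 && 3*tot > h - 9)) ==> 5*tot == 18)
Answer: WP = ((tot <= -1 && 3*tot > h - 9) ==> 3*g + 4*tot == 9) && ((!(tot <= -1 && 3*tot > h - 9)) ==> 5*tot == 18)


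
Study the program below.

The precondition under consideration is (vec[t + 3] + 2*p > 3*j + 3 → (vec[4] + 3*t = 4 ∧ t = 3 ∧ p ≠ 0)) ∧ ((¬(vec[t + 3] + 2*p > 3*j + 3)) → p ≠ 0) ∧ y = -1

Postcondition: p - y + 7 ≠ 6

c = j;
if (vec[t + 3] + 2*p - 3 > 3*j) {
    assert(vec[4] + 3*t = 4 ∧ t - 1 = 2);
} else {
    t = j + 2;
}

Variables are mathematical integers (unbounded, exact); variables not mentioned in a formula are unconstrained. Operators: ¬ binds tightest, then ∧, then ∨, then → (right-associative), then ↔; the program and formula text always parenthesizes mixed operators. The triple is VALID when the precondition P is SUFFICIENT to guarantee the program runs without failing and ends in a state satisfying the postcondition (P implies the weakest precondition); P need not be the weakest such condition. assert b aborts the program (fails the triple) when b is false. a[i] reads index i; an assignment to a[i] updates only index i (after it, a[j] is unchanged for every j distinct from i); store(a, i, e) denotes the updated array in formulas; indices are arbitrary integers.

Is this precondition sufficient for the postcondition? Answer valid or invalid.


Working backward. After the program, the postcondition p - y + 7 ≠ 6 must hold; in canonical form it is p ≠ y - 1.
Then branch requires vec[4] + 3*t = 4 ∧ t = 3 ∧ p ≠ y - 1; else branch requires p ≠ y - 1.
Before the if: (vec[t + 3] + 2*p > 3*j + 3 → (vec[4] + 3*t = 4 ∧ t = 3 ∧ p ≠ y - 1)) ∧ ((¬(vec[t + 3] + 2*p > 3*j + 3)) → p ≠ y - 1)
Before c := j: (vec[t + 3] + 2*p > 3*j + 3 → (vec[4] + 3*t = 4 ∧ t = 3 ∧ p ≠ y - 1)) ∧ ((¬(vec[t + 3] + 2*p > 3*j + 3)) → p ≠ y - 1)
The weakest precondition is (vec[t + 3] + 2*p > 3*j + 3 → (vec[4] + 3*t = 4 ∧ t = 3 ∧ p ≠ y - 1)) ∧ ((¬(vec[t + 3] + 2*p > 3*j + 3)) → p ≠ y - 1).
Check whether (vec[t + 3] + 2*p > 3*j + 3 → (vec[4] + 3*t = 4 ∧ t = 3 ∧ p ≠ 0)) ∧ ((¬(vec[t + 3] + 2*p > 3*j + 3)) → p ≠ 0) ∧ y = -1 implies it.
Countermodel: at the initial state j = 0, p = -2, t = 4, vec = {[4] = 4, [7] = 4, elsewhere 4}, y = -1, the precondition holds but the weakest precondition fails.
Answer: invalid


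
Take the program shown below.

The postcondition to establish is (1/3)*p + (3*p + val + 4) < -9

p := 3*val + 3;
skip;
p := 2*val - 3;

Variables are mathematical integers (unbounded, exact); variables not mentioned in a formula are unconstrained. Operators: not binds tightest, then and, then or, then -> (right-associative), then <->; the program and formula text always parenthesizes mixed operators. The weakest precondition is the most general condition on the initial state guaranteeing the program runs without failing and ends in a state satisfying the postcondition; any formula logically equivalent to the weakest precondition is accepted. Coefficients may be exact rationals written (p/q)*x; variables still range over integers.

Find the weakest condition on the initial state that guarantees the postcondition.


Working backward. After the program, the postcondition (1/3)*p + (3*p + val + 4) < -9 must hold; in canonical form it is (10/3)*p + val < -13.
Before p := 2*val - 3: (23/3)*val < -3
Before skip: (23/3)*val < -3
Before p := 3*val + 3: (23/3)*val < -3
Answer: WP = (23/3)*val < -3


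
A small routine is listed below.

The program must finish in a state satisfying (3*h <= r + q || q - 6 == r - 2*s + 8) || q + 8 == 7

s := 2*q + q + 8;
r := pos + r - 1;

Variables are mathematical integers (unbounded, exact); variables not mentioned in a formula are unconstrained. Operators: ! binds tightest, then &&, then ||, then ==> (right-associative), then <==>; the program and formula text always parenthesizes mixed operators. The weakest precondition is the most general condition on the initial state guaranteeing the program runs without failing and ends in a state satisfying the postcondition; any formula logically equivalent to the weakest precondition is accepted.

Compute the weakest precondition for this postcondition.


Working backward. After the program, the postcondition (3*h <= r + q || q - 6 == r - 2*s + 8) || q + 8 == 7 must hold; in canonical form it is 3*h <= q + r || q + 2*s == r + 14 || q == -1.
Before r := pos + r - 1: 3*h <= pos + q + r - 1 || q + 2*s == pos + r + 13 || q == -1
Before s := 2*q + q + 8: 3*h <= pos + q + r - 1 || 7*q == pos + r - 3 || q == -1
Answer: WP = 3*h <= pos + q + r - 1 || 7*q == pos + r - 3 || q == -1


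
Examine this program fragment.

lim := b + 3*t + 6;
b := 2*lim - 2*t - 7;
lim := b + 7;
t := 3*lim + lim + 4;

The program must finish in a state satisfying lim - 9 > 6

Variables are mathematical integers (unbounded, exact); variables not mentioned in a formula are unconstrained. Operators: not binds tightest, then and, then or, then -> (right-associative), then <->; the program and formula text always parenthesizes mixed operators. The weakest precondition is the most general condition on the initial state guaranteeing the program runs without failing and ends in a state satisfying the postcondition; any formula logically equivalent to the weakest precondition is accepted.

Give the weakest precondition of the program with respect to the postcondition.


Working backward. After the program, the postcondition lim - 9 > 6 must hold; in canonical form it is lim > 15.
Before t := 3*lim + lim + 4: lim > 15
Before lim := b + 7: b > 8
Before b := 2*lim - 2*t - 7: 2*lim > 2*t + 15
Before lim := b + 3*t + 6: 2*b + 4*t > 3
Answer: WP = 2*b + 4*t > 3


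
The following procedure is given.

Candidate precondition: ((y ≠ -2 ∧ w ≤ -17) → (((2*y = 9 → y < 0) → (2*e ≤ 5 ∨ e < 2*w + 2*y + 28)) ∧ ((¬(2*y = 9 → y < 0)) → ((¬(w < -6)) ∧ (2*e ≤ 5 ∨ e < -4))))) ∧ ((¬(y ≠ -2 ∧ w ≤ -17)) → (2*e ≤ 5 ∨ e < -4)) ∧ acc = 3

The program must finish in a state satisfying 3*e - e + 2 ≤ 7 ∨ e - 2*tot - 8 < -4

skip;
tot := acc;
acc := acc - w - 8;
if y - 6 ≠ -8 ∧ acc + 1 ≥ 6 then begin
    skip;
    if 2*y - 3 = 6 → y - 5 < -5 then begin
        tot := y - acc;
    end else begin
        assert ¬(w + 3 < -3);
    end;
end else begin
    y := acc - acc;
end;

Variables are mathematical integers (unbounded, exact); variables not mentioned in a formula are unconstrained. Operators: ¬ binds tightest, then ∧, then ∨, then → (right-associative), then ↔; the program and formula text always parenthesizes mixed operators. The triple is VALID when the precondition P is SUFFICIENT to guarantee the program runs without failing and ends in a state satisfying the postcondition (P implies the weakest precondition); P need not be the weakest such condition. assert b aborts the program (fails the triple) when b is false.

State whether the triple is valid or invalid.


Working backward. After the program, the postcondition 3*e - e + 2 ≤ 7 ∨ e - 2*tot - 8 < -4 must hold; in canonical form it is 2*e ≤ 5 ∨ e < 2*tot + 4.
Then branch requires ((2*y = 9 → y < 0) → (2*e ≤ 5 ∨ 2*acc + e < 2*y + 4)) ∧ ((¬(2*y = 9 → y < 0)) → ((¬(w < -6)) ∧ (2*e ≤ 5 ∨ e < 2*tot + 4))); else branch requires 2*e ≤ 5 ∨ e < 2*tot + 4.
Before the if: ((y ≠ -2 ∧ acc ≥ 5) → (((2*y = 9 → y < 0) → (2*e ≤ 5 ∨ 2*acc + e < 2*y + 4)) ∧ ((¬(2*y = 9 → y < 0)) → ((¬(w < -6)) ∧ (2*e ≤ 5 ∨ e < 2*tot + 4))))) ∧ ((¬(y ≠ -2 ∧ acc ≥ 5)) → (2*e ≤ 5 ∨ e < 2*tot + 4))
Before acc := acc - w - 8: ((y ≠ -2 ∧ acc ≥ w + 13) → (((2*y = 9 → y < 0) → (2*e ≤ 5 ∨ 2*acc + e < 2*w + 2*y + 20)) ∧ ((¬(2*y = 9 → y < 0)) → ((¬(w < -6)) ∧ (2*e ≤ 5 ∨ e < 2*tot + 4))))) ∧ ((¬(y ≠ -2 ∧ acc ≥ w + 13)) → (2*e ≤ 5 ∨ e < 2*tot + 4))
Before tot := acc: ((y ≠ -2 ∧ acc ≥ w + 13) → (((2*y = 9 → y < 0) → (2*e ≤ 5 ∨ 2*acc + e < 2*w + 2*y + 20)) ∧ ((¬(2*y = 9 → y < 0)) → ((¬(w < -6)) ∧ (2*e ≤ 5 ∨ e < 2*acc + 4))))) ∧ ((¬(y ≠ -2 ∧ acc ≥ w + 13)) → (2*e ≤ 5 ∨ e < 2*acc + 4))
Before skip: ((y ≠ -2 ∧ acc ≥ w + 13) → (((2*y = 9 → y < 0) → (2*e ≤ 5 ∨ 2*acc + e < 2*w + 2*y + 20)) ∧ ((¬(2*y = 9 → y < 0)) → ((¬(w < -6)) ∧ (2*e ≤ 5 ∨ e < 2*acc + 4))))) ∧ ((¬(y ≠ -2 ∧ acc ≥ w + 13)) → (2*e ≤ 5 ∨ e < 2*acc + 4))
The weakest precondition is ((y ≠ -2 ∧ acc ≥ w + 13) → (((2*y = 9 → y < 0) → (2*e ≤ 5 ∨ 2*acc + e < 2*w + 2*y + 20)) ∧ ((¬(2*y = 9 → y < 0)) → ((¬(w < -6)) ∧ (2*e ≤ 5 ∨ e < 2*acc + 4))))) ∧ ((¬(y ≠ -2 ∧ acc ≥ w + 13)) → (2*e ≤ 5 ∨ e < 2*acc + 4)).
Check whether ((y ≠ -2 ∧ w ≤ -17) → (((2*y = 9 → y < 0) → (2*e ≤ 5 ∨ e < 2*w + 2*y + 28)) ∧ ((¬(2*y = 9 → y < 0)) → ((¬(w < -6)) ∧ (2*e ≤ 5 ∨ e < -4))))) ∧ ((¬(y ≠ -2 ∧ w ≤ -17)) → (2*e ≤ 5 ∨ e < -4)) ∧ acc = 3 implies it.
Countermodel: at the initial state acc = 3, e = 3, w = -17, y = 5, the precondition holds but the weakest precondition fails.
Answer: invalid


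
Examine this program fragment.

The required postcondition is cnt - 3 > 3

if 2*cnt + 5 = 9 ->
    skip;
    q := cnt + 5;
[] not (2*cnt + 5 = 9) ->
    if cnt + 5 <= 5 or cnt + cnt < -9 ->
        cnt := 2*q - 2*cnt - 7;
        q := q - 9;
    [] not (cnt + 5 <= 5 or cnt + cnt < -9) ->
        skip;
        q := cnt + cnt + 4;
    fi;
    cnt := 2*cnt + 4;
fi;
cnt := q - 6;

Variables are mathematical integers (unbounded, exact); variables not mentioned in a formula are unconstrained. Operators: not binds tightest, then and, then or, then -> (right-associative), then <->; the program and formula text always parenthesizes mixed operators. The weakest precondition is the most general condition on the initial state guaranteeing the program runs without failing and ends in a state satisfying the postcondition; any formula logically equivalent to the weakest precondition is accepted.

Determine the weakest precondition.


Working backward. After the program, the postcondition cnt - 3 > 3 must hold; in canonical form it is cnt > 6.
Before cnt := q - 6: q > 12
Then branch requires cnt > 7; else branch requires ((cnt <= 0 or 2*cnt < -9) -> q > 21) and ((not (cnt <= 0 or 2*cnt < -9)) -> 2*cnt > 8).
Before the if: (2*cnt = 4 -> cnt > 7) and ((not (2*cnt = 4)) -> (((cnt <= 0 or 2*cnt < -9) -> q > 21) and ((not (cnt <= 0 or 2*cnt < -9)) -> 2*cnt > 8)))
Answer: WP = (2*cnt = 4 -> cnt > 7) and ((not (2*cnt = 4)) -> (((cnt <= 0 or 2*cnt < -9) -> q > 21) and ((not (cnt <= 0 or 2*cnt < -9)) -> 2*cnt > 8)))


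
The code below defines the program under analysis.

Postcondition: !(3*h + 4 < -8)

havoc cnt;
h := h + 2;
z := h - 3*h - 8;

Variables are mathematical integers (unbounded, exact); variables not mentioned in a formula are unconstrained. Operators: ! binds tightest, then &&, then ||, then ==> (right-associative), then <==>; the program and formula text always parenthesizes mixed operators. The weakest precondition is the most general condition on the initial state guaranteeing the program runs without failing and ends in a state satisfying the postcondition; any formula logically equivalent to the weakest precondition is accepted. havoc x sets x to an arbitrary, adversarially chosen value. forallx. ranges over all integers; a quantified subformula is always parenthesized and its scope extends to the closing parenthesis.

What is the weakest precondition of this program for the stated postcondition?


Working backward. After the program, the postcondition !(3*h + 4 < -8) must hold; in canonical form it is !(3*h < -12).
Before z := h - 3*h - 8: !(3*h < -12)
Before h := h + 2: !(3*h < -18)
Before havoc cnt: !(3*h < -18)
Answer: WP = !(3*h < -18)


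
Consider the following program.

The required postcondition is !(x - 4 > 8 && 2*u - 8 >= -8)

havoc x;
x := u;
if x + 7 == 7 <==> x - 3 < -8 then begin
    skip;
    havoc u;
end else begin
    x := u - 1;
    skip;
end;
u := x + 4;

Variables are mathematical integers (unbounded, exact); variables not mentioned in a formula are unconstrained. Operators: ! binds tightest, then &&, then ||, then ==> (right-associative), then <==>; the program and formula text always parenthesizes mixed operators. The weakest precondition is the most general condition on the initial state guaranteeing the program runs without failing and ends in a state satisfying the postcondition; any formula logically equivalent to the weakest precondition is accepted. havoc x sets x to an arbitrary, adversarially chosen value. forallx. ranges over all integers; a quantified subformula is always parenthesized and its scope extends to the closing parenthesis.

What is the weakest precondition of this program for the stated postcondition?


Working backward. After the program, the postcondition !(x - 4 > 8 && 2*u - 8 >= -8) must hold; in canonical form it is !(x > 12 && 2*u >= 0).
Before u := x + 4: !(x > 12 && 2*x >= -8)
Then branch requires !(x > 12 && 2*x >= -8); else branch requires !(u > 13 && 2*u >= -6).
Before the if: ((x == 0 <==> x < -5) ==> (!(x > 12 && 2*x >= -8))) && ((!(x == 0 <==> x < -5)) ==> (!(u > 13 && 2*u >= -6)))
Before x := u: ((u == 0 <==> u < -5) ==> (!(u > 12 && 2*u >= -8))) && ((!(u == 0 <==> u < -5)) ==> (!(u > 13 && 2*u >= -6)))
Before havoc x: ((u == 0 <==> u < -5) ==> (!(u > 12 && 2*u >= -8))) && ((!(u == 0 <==> u < -5)) ==> (!(u > 13 && 2*u >= -6)))
Answer: WP = ((u == 0 <==> u < -5) ==> (!(u > 12 && 2*u >= -8))) && ((!(u == 0 <==> u < -5)) ==> (!(u > 13 && 2*u >= -6)))


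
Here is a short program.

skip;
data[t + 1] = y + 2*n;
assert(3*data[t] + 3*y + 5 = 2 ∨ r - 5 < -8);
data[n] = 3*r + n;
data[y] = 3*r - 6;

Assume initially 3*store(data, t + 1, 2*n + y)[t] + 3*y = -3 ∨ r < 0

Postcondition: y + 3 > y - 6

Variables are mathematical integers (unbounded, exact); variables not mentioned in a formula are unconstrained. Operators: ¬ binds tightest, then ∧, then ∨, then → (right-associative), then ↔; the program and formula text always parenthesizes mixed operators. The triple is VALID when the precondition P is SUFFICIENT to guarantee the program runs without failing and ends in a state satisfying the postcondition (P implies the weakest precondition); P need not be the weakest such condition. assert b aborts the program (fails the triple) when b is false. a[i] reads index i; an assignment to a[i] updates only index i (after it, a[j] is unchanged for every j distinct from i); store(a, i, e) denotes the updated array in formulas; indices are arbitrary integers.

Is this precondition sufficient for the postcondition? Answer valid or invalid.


Working backward. After the program, the postcondition y + 3 > y - 6 must hold; in canonical form it is true.
Before data[y] := 3*r - 6: true
Before data[n] := 3*r + n: true
Before assert 3*data[t] + 3*y + 5 = 2 ∨ r - 5 < -8: 3*data[t] + 3*y = -3 ∨ r < -3
Before data[t + 1] := y + 2*n: 3*store(data, t + 1, 2*n + y)[t] + 3*y = -3 ∨ r < -3
Before skip: 3*store(data, t + 1, 2*n + y)[t] + 3*y = -3 ∨ r < -3
The weakest precondition is 3*store(data, t + 1, 2*n + y)[t] + 3*y = -3 ∨ r < -3.
Check whether 3*store(data, t + 1, 2*n + y)[t] + 3*y = -3 ∨ r < 0 implies it.
Countermodel: at the initial state data = {[0] = 0, [1] = 0, elsewhere 0}, n = 0, r = -1, t = 0, y = 0, the precondition holds but the weakest precondition fails.
Answer: invalid


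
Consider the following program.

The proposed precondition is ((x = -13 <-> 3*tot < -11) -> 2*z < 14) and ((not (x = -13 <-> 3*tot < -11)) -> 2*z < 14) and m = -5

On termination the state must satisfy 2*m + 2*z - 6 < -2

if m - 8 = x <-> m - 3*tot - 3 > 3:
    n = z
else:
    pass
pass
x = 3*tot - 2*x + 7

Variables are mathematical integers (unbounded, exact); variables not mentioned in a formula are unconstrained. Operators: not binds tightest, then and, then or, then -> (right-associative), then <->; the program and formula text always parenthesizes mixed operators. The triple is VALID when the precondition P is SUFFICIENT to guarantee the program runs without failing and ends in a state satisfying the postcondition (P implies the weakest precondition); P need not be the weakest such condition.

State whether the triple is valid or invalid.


Working backward. After the program, the postcondition 2*m + 2*z - 6 < -2 must hold; in canonical form it is 2*m + 2*z < 4.
Before x := 3*tot - 2*x + 7: 2*m + 2*z < 4
Before skip: 2*m + 2*z < 4
Then branch requires 2*m + 2*z < 4; else branch requires 2*m + 2*z < 4.
Before the if: ((m = x + 8 <-> m > 3*tot + 6) -> 2*m + 2*z < 4) and ((not (m = x + 8 <-> m > 3*tot + 6)) -> 2*m + 2*z < 4)
The weakest precondition is ((m = x + 8 <-> m > 3*tot + 6) -> 2*m + 2*z < 4) and ((not (m = x + 8 <-> m > 3*tot + 6)) -> 2*m + 2*z < 4).
Check whether ((x = -13 <-> 3*tot < -11) -> 2*z < 14) and ((not (x = -13 <-> 3*tot < -11)) -> 2*z < 14) and m = -5 implies it.
Every state satisfying the precondition satisfies the weakest precondition: the implication holds.
Answer: valid


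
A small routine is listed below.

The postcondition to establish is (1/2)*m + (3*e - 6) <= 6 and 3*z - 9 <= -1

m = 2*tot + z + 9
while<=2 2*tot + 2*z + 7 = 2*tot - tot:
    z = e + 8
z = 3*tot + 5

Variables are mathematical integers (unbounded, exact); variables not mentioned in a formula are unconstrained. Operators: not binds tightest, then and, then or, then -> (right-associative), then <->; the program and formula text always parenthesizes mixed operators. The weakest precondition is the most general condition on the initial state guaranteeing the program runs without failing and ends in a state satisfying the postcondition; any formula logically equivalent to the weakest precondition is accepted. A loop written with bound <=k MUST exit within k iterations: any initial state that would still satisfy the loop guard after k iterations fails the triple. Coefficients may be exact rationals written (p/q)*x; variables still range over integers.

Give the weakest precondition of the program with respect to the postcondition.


Working backward. After the program, the postcondition (1/2)*m + (3*e - 6) <= 6 and 3*z - 9 <= -1 must hold; in canonical form it is 3*e + (1/2)*m <= 12 and 3*z <= 8.
Before z := 3*tot + 5: 3*e + (1/2)*m <= 12 and 9*tot <= -7
Before the loop (bound <=2), unroll the exhaustion recursion (WP_0 = exit-now case; WP_j = one more guarded iteration, up to j = 2):
  WP_0: (not (tot + 2*z = -7)) and 3*e + (1/2)*m <= 12 and 9*tot <= -7
  WP_1: (tot + 2*z = -7 -> ((not (2*e + tot = -23)) and 3*e + (1/2)*m <= 12 and 9*tot <= -7)) and ((not (tot + 2*z = -7)) -> (3*e + (1/2)*m <= 12 and 9*tot <= -7))
  WP_2: (tot + 2*z = -7 -> ((2*e + tot = -23 -> ((not (2*e + tot = -23)) and 3*e + (1/2)*m <= 12 and 9*tot <= -7)) and ((not (2*e + tot = -23)) -> (3*e + (1/2)*m <= 12 and 9*tot <= -7)))) and ((not (tot + 2*z = -7)) -> (3*e + (1/2)*m <= 12 and 9*tot <= -7))
So before the loop: (tot + 2*z = -7 -> ((2*e + tot = -23 -> ((not (2*e + tot = -23)) and 3*e + (1/2)*m <= 12 and 9*tot <= -7)) and ((not (2*e + tot = -23)) -> (3*e + (1/2)*m <= 12 and 9*tot <= -7)))) and ((not (tot + 2*z = -7)) -> (3*e + (1/2)*m <= 12 and 9*tot <= -7))
Before m := 2*tot + z + 9: (tot + 2*z = -7 -> ((2*e + tot = -23 -> ((not (2*e + tot = -23)) and 3*e + tot + (1/2)*z <= 15/2 and 9*tot <= -7)) and ((not (2*e + tot = -23)) -> (3*e + tot + (1/2)*z <= 15/2 and 9*tot <= -7)))) and ((not (tot + 2*z = -7)) -> (3*e + tot + (1/2)*z <= 15/2 and 9*tot <= -7))
Answer: WP = (tot + 2*z = -7 -> ((2*e + tot = -23 -> ((not (2*e + tot = -23)) and 3*e + tot + (1/2)*z <= 15/2 and 9*tot <= -7)) and ((not (2*e + tot = -23)) -> (3*e + tot + (1/2)*z <= 15/2 and 9*tot <= -7)))) and ((not (tot + 2*z = -7)) -> (3*e + tot + (1/2)*z <= 15/2 and 9*tot <= -7))


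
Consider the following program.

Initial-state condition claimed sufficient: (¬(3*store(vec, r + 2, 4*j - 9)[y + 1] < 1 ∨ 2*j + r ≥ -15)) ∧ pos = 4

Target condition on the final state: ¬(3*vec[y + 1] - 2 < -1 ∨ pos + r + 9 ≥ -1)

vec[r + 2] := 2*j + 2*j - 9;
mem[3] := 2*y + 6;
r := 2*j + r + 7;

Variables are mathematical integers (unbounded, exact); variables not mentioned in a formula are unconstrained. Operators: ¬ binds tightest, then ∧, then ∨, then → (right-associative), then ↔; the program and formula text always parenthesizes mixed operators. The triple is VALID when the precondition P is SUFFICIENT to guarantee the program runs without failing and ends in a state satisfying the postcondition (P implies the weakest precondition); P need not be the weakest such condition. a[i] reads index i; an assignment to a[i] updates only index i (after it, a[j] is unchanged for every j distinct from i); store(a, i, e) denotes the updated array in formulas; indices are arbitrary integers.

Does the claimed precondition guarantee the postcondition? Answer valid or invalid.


Working backward. After the program, the postcondition ¬(3*vec[y + 1] - 2 < -1 ∨ pos + r + 9 ≥ -1) must hold; in canonical form it is ¬(3*vec[y + 1] < 1 ∨ pos + r ≥ -10).
Before r := 2*j + r + 7: ¬(3*vec[y + 1] < 1 ∨ 2*j + pos + r ≥ -17)
Before mem[3] := 2*y + 6: ¬(3*vec[y + 1] < 1 ∨ 2*j + pos + r ≥ -17)
Before vec[r + 2] := 2*j + 2*j - 9: ¬(3*store(vec, r + 2, 4*j - 9)[y + 1] < 1 ∨ 2*j + pos + r ≥ -17)
The weakest precondition is ¬(3*store(vec, r + 2, 4*j - 9)[y + 1] < 1 ∨ 2*j + pos + r ≥ -17).
Check whether (¬(3*store(vec, r + 2, 4*j - 9)[y + 1] < 1 ∨ 2*j + r ≥ -15)) ∧ pos = 4 implies it.
Countermodel: at the initial state j = 3, pos = 4, r = -22, vec = {[-20] = 4, elsewhere 4}, y = -21, the precondition holds but the weakest precondition fails.
Answer: invalid


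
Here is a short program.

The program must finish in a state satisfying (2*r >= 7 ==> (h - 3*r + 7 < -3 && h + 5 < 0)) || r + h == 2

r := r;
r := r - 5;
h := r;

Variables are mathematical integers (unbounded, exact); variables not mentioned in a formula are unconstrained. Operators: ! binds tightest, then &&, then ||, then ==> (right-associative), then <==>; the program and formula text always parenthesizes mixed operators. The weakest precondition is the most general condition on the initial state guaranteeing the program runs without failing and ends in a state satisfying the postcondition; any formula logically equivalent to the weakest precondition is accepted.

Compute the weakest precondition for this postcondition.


Working backward. After the program, the postcondition (2*r >= 7 ==> (h - 3*r + 7 < -3 && h + 5 < 0)) || r + h == 2 must hold; in canonical form it is (2*r >= 7 ==> (h < 3*r - 10 && h < -5)) || h + r == 2.
Before h := r: (2*r >= 7 ==> (2*r > 10 && r < -5)) || 2*r == 2
Before r := r - 5: (2*r >= 17 ==> (2*r > 20 && r < 0)) || 2*r == 12
Before r := r: (2*r >= 17 ==> (2*r > 20 && r < 0)) || 2*r == 12
Answer: WP = (2*r >= 17 ==> (2*r > 20 && r < 0)) || 2*r == 12


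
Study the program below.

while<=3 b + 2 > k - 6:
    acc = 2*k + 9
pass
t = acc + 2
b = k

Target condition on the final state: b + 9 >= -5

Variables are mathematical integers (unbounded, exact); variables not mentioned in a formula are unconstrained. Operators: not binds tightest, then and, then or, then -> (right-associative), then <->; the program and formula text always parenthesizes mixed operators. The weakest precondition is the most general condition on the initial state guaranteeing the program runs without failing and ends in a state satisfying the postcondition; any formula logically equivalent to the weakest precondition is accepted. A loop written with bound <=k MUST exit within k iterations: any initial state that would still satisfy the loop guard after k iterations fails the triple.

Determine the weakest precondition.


Working backward. After the program, the postcondition b + 9 >= -5 must hold; in canonical form it is b >= -14.
Before b := k: k >= -14
Before t := acc + 2: k >= -14
Before skip: k >= -14
Before the loop (bound <=3), unroll the exhaustion recursion (WP_0 = exit-now case; WP_j = one more guarded iteration, up to j = 3):
  WP_0: (not (b > k - 8)) and k >= -14
  WP_1: (b > k - 8 -> ((not (b > k - 8)) and k >= -14)) and ((not (b > k - 8)) -> k >= -14)
  WP_2: (b > k - 8 -> ((b > k - 8 -> ((not (b > k - 8)) and k >= -14)) and ((not (b > k - 8)) -> k >= -14))) and ((not (b > k - 8)) -> k >= -14)
  WP_3: (b > k - 8 -> ((b > k - 8 -> ((b > k - 8 -> ((not (b > k - 8)) and k >= -14)) and ((not (b > k - 8)) -> k >= -14))) and ((not (b > k - 8)) -> k >= -14))) and ((not (b > k - 8)) -> k >= -14)
So before the loop: (b > k - 8 -> ((b > k - 8 -> ((b > k - 8 -> ((not (b > k - 8)) and k >= -14)) and ((not (b > k - 8)) -> k >= -14))) and ((not (b > k - 8)) -> k >= -14))) and ((not (b > k - 8)) -> k >= -14)
Answer: WP = (b > k - 8 -> ((b > k - 8 -> ((b > k - 8 -> ((not (b > k - 8)) and k >= -14)) and ((not (b > k - 8)) -> k >= -14))) and ((not (b > k - 8)) -> k >= -14))) and ((not (b > k - 8)) -> k >= -14)


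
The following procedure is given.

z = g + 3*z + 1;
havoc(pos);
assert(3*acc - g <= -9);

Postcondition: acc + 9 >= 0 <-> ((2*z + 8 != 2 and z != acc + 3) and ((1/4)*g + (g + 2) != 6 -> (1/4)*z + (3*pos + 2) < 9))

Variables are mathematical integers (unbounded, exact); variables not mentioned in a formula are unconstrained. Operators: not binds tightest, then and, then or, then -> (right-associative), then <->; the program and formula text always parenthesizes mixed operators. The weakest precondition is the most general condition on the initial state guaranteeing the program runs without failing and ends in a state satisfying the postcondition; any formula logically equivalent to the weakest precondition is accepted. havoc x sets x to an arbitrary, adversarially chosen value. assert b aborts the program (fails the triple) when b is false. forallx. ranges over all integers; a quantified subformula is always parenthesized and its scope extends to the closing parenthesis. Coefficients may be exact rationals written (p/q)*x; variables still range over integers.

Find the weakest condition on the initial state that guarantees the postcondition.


Working backward. After the program, the postcondition acc + 9 >= 0 <-> ((2*z + 8 != 2 and z != acc + 3) and ((1/4)*g + (g + 2) != 6 -> (1/4)*z + (3*pos + 2) < 9)) must hold; in canonical form it is acc >= -9 <-> (2*z != -6 and z != acc + 3 and ((5/4)*g != 4 -> 3*pos + (1/4)*z < 7)).
Before assert 3*acc - g <= -9: 3*acc <= g - 9 and (acc >= -9 <-> (2*z != -6 and z != acc + 3 and ((5/4)*g != 4 -> 3*pos + (1/4)*z < 7)))
Before havoc pos: forall pos_1. (3*acc <= g - 9 and (acc >= -9 <-> (2*z != -6 and z != acc + 3 and ((5/4)*g != 4 -> 3*pos_1 + (1/4)*z < 7))))
Before z := g + 3*z + 1: forall pos_1. (3*acc <= g - 9 and (acc >= -9 <-> (2*g + 6*z != -8 and g + 3*z != acc + 2 and ((5/4)*g != 4 -> (1/4)*g + 3*pos_1 + (3/4)*z < 27/4))))
Answer: WP = forall pos_1. (3*acc <= g - 9 and (acc >= -9 <-> (2*g + 6*z != -8 and g + 3*z != acc + 2 and ((5/4)*g != 4 -> (1/4)*g + 3*pos_1 + (3/4)*z < 27/4))))


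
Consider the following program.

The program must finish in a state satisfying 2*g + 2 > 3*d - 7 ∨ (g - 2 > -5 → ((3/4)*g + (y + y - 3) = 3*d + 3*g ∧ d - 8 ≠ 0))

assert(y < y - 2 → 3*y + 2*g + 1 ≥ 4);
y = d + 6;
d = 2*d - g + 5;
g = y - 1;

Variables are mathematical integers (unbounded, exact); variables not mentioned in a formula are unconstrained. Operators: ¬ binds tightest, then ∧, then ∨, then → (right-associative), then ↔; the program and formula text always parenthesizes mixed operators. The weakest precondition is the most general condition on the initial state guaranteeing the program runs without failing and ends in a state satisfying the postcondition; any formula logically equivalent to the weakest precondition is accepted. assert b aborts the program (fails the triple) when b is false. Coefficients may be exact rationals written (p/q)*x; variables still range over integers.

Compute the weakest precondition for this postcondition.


Working backward. After the program, the postcondition 2*g + 2 > 3*d - 7 ∨ (g - 2 > -5 → ((3/4)*g + (y + y - 3) = 3*d + 3*g ∧ d - 8 ≠ 0)) must hold; in canonical form it is 2*g > 3*d - 9 ∨ (g > -3 → (2*y = 3*d + (9/4)*g + 3 ∧ d ≠ 8)).
Before g := y - 1: 2*y > 3*d - 7 ∨ (y > -2 → (3*d + (1/4)*y = -3/4 ∧ d ≠ 8))
Before d := 2*d - g + 5: 3*g + 2*y > 6*d + 8 ∨ (y > -2 → (6*d + (1/4)*y = 3*g - 63/4 ∧ 2*d ≠ g + 3))
Before y := d + 6: 3*g > 4*d - 4 ∨ (d > -8 → ((25/4)*d = 3*g - 69/4 ∧ 2*d ≠ g + 3))
Before assert y < y - 2 → 3*y + 2*g + 1 ≥ 4: 3*g > 4*d - 4 ∨ (d > -8 → ((25/4)*d = 3*g - 69/4 ∧ 2*d ≠ g + 3))
Answer: WP = 3*g > 4*d - 4 ∨ (d > -8 → ((25/4)*d = 3*g - 69/4 ∧ 2*d ≠ g + 3))


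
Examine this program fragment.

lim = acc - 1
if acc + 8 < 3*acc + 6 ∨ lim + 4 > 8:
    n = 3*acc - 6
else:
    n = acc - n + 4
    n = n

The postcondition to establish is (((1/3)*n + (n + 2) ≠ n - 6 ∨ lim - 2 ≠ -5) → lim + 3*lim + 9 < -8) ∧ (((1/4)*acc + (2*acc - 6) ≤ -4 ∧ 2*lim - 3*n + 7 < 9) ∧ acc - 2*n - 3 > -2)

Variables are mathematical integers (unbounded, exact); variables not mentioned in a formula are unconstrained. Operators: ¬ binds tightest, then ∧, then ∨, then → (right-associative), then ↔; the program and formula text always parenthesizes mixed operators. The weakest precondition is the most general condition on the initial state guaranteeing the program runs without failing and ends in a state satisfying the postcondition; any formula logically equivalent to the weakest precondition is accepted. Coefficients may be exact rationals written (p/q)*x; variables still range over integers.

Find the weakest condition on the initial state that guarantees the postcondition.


Working backward. After the program, the postcondition (((1/3)*n + (n + 2) ≠ n - 6 ∨ lim - 2 ≠ -5) → lim + 3*lim + 9 < -8) ∧ (((1/4)*acc + (2*acc - 6) ≤ -4 ∧ 2*lim - 3*n + 7 < 9) ∧ acc - 2*n - 3 > -2) must hold; in canonical form it is (((1/3)*n ≠ -8 ∨ lim ≠ -3) → 4*lim < -17) ∧ (9/4)*acc ≤ 2 ∧ 2*lim < 3*n + 2 ∧ acc > 2*n + 1.
Then branch requires ((acc ≠ -6 ∨ lim ≠ -3) → 4*lim < -17) ∧ (9/4)*acc ≤ 2 ∧ 2*lim < 9*acc - 16 ∧ 5*acc < 11; else branch requires (((1/3)*acc ≠ (1/3)*n - 28/3 ∨ lim ≠ -3) → 4*lim < -17) ∧ (9/4)*acc ≤ 2 ∧ 2*lim + 3*n < 3*acc + 14 ∧ 2*n > acc + 9.
Before the if: ((2*acc > 2 ∨ lim > 4) → (((acc ≠ -6 ∨ lim ≠ -3) → 4*lim < -17) ∧ (9/4)*acc ≤ 2 ∧ 2*lim < 9*acc - 16 ∧ 5*acc < 11)) ∧ ((¬(2*acc > 2 ∨ lim > 4)) → ((((1/3)*acc ≠ (1/3)*n - 28/3 ∨ lim ≠ -3) → 4*lim < -17) ∧ (9/4)*acc ≤ 2 ∧ 2*lim + 3*n < 3*acc + 14 ∧ 2*n > acc + 9))
Before lim := acc - 1: ((2*acc > 2 ∨ acc > 5) → (((acc ≠ -6 ∨ acc ≠ -2) → 4*acc < -13) ∧ (9/4)*acc ≤ 2 ∧ 7*acc > 14 ∧ 5*acc < 11)) ∧ ((¬(2*acc > 2 ∨ acc > 5)) → ((((1/3)*acc ≠ (1/3)*n - 28/3 ∨ acc ≠ -2) → 4*acc < -13) ∧ (9/4)*acc ≤ 2 ∧ 3*n < acc + 16 ∧ 2*n > acc + 9))
Answer: WP = ((2*acc > 2 ∨ acc > 5) → (((acc ≠ -6 ∨ acc ≠ -2) → 4*acc < -13) ∧ (9/4)*acc ≤ 2 ∧ 7*acc > 14 ∧ 5*acc < 11)) ∧ ((¬(2*acc > 2 ∨ acc > 5)) → ((((1/3)*acc ≠ (1/3)*n - 28/3 ∨ acc ≠ -2) → 4*acc < -13) ∧ (9/4)*acc ≤ 2 ∧ 3*n < acc + 16 ∧ 2*n > acc + 9))


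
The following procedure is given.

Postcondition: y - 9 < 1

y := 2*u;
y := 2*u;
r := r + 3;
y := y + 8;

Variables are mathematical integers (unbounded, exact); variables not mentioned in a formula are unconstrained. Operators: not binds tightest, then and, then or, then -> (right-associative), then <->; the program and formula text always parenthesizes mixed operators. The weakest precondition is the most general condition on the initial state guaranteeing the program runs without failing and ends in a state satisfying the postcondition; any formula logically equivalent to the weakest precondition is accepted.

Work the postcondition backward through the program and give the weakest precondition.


Working backward. After the program, the postcondition y - 9 < 1 must hold; in canonical form it is y < 10.
Before y := y + 8: y < 2
Before r := r + 3: y < 2
Before y := 2*u: 2*u < 2
Before y := 2*u: 2*u < 2
Answer: WP = 2*u < 2


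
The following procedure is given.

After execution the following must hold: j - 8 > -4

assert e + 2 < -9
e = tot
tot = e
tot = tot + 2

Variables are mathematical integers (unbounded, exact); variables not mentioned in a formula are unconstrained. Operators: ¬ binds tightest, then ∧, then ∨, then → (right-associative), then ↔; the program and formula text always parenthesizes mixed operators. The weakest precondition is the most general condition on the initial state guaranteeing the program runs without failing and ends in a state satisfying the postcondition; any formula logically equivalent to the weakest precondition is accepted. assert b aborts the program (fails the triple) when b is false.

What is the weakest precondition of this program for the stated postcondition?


Working backward. After the program, the postcondition j - 8 > -4 must hold; in canonical form it is j > 4.
Before tot := tot + 2: j > 4
Before tot := e: j > 4
Before e := tot: j > 4
Before assert e + 2 < -9: e < -11 ∧ j > 4
Answer: WP = e < -11 ∧ j > 4


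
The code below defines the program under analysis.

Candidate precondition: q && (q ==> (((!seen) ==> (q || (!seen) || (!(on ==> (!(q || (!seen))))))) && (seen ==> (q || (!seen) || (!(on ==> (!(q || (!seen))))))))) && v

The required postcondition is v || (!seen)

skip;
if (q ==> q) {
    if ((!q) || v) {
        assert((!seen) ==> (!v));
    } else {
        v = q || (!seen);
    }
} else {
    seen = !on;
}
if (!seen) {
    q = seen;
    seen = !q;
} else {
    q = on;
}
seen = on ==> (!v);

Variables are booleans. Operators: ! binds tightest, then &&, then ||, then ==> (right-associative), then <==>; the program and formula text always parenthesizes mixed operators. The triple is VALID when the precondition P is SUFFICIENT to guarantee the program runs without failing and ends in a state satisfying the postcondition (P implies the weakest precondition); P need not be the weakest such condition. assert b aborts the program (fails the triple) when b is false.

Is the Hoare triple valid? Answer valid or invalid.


Working backward. After the program, v || (!seen) must hold.
Before seen := on ==> (!v): v || (!(on ==> (!v)))
Then branch requires v || (!(on ==> (!v))); else branch requires v || (!(on ==> (!v))).
Before the if: ((!seen) ==> (v || (!(on ==> (!v))))) && (seen ==> (v || (!(on ==> (!v)))))
Then branch requires (((!q) || v) ==> (((!seen) ==> (!v)) && ((!seen) ==> (v || (!(on ==> (!v))))) && (seen ==> (v || (!(on ==> (!v))))))) && ((!((!q) || v)) ==> (((!seen) ==> (q || (!seen) || (!(on ==> (!(q || (!seen))))))) && (seen ==> (q || (!seen) || (!(on ==> (!(q || (!seen))))))))); else branch requires (on ==> (v || (!(on ==> (!v))))) && ((!on) ==> (v || (!(on ==> (!v))))).
Before the if: (((!q) || v) ==> (((!seen) ==> (!v)) && ((!seen) ==> (v || (!(on ==> (!v))))) && (seen ==> (v || (!(on ==> (!v))))))) && ((!((!q) || v)) ==> (((!seen) ==> (q || (!seen) || (!(on ==> (!(q || (!seen))))))) && (seen ==> (q || (!seen) || (!(on ==> (!(q || (!seen)))))))))
Before skip: (((!q) || v) ==> (((!seen) ==> (!v)) && ((!seen) ==> (v || (!(on ==> (!v))))) && (seen ==> (v || (!(on ==> (!v))))))) && ((!((!q) || v)) ==> (((!seen) ==> (q || (!seen) || (!(on ==> (!(q || (!seen))))))) && (seen ==> (q || (!seen) || (!(on ==> (!(q || (!seen)))))))))
The weakest precondition is (((!q) || v) ==> (((!seen) ==> (!v)) && ((!seen) ==> (v || (!(on ==> (!v))))) && (seen ==> (v || (!(on ==> (!v))))))) && ((!((!q) || v)) ==> (((!seen) ==> (q || (!seen) || (!(on ==> (!(q || (!seen))))))) && (seen ==> (q || (!seen) || (!(on ==> (!(q || (!seen))))))))).
Check whether q && (q ==> (((!seen) ==> (q || (!seen) || (!(on ==> (!(q || (!seen))))))) && (seen ==> (q || (!seen) || (!(on ==> (!(q || (!seen))))))))) && v implies it.
Countermodel: at the initial state on = false, q = true, seen = false, v = true, the precondition holds but the weakest precondition fails.
Answer: invalid
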